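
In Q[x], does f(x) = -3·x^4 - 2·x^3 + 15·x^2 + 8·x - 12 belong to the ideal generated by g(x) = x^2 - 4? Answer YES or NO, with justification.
In Q[x] the ideal (g) consists of all multiples of g, so f ∈ (g) iff g | f, i.e. iff the remainder of f on division by g is 0. Divide f by g (g is monic, so eliminate the leading term of the running remainder at each step):
  leading term -3·x^4: subtract (-3·x^2)·g(x) = -3·x^4 + 12·x^2, leaving -2·x^3 + 3·x^2 + 8·x - 12
  leading term -2·x^3: subtract (-2·x)·g(x) = -2·x^3 + 8·x, leaving 3·x^2 - 12
  leading term 3·x^2: subtract (3)·g(x) = 3·x^2 - 12, leaving 0
The remainder is 0, so f(x) = g(x) · h(x) with h(x) = -3·x^2 - 2·x + 3. Hence g | f, i.e. f ∈ (g).

Final answer: YES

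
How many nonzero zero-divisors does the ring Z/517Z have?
Z/517Z has 56 nonzero zero-divisors

In Z/517Z each nonzero element is either a unit (gcd with 517 is 1) or a zero-divisor (gcd > 1). The number of units is φ(517): factorise 517 = 11 · 47, so φ(517) = (11 − 1) · (47 − 1) = 10 · 46 = 460. The nonzero elements number 517 − 1 = 516. Hence the nonzero zero-divisors number 516 − 460 = 56.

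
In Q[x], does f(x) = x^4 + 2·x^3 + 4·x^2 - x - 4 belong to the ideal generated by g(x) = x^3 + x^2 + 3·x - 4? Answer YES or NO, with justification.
In Q[x] the ideal (g) consists of all multiples of g, so f ∈ (g) iff g | f, i.e. iff the remainder of f on division by g is 0. Divide f by g (g is monic, so eliminate the leading term of the running remainder at each step):
  leading term x^4: subtract (x)·g(x) = x^4 + x^3 + 3·x^2 - 4·x, leaving x^3 + x^2 + 3·x - 4
  leading term x^3: subtract (1)·g(x) = x^3 + x^2 + 3·x - 4, leaving 0
The remainder is 0, so f(x) = g(x) · h(x) with h(x) = x + 1. Hence g | f, i.e. f ∈ (g).

Final answer: YES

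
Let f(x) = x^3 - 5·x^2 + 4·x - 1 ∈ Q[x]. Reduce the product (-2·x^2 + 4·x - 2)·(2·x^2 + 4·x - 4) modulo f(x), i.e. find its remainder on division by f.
a · b ≡ -64·x^2 + 52·x - 12 (mod f(x))

First multiply in Q[x] without reducing: a · b = -4·x^4 + 20·x^2 - 24·x + 8. Now divide by f(x) = x^3 - 5·x^2 + 4·x - 1, eliminating the leading term at each step:
  leading term -4·x^4: subtract (-4·x)·f(x) = -4·x^4 + 20·x^3 - 16·x^2 + 4·x, leaving -20·x^3 + 36·x^2 - 28·x + 8
  leading term -20·x^3: subtract (-20)·f(x) = -20·x^3 + 100·x^2 - 80·x + 20, leaving -64·x^2 + 52·x - 12
The degree is now < 3, so this is the remainder. Hence a · b ≡ -64·x^2 + 52·x - 12 in Q[x]/(f).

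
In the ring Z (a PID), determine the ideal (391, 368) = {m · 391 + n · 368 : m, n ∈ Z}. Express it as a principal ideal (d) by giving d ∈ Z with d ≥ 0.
In the PID Z, (a, b) is generated by gcd(a, b). Compute gcd(391, 368) with the extended Euclidean algorithm, tracking rows (r, s, t) with s·391 + t·368 = r:
  row A: (391, 1, 0)   [1·391 + 0·368 = 391]
  row B: (368, 0, 1)   [0·391 + 1·368 = 368]
  391 = 1·368 + 23   → row C = row A − 1·row B = (23, 1, −1)   [check: 1·391 − 1·368 = 23]
  368 = 16·23 + 0   → remainder 0, stop. gcd = 23 (last nonzero row C).
So gcd(391, 368) = 23, with Bézout identity 1·391 − 1·368 = 23. Containment (⊇): the Bézout identity exhibits 23 as an element of (391, 368), giving (23) ⊆ (391, 368). Containment (⊆): since 23 | 391 and 23 | 368 (391 = 23·17, 368 = 23·16), every Z-linear combination of 391 and 368 is divisible by 23, so (391, 368) ⊆ (23). Therefore (391, 368) = (23), d = 23.

Final answer: (391, 368) = (23); d = 23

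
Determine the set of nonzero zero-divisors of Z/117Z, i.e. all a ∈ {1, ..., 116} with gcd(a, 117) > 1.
An element a ∈ Z/117Z (with a ≠ 0) is a zero-divisor iff gcd(a, 117) > 1 (because a is a unit precisely when gcd(a, n) = 1, and in Z/nZ every nonzero, non-unit element is a zero-divisor). Scan a = 1, ..., 116 and keep those with gcd(a, 117) > 1:
  gcd(3, 117) = 3, gcd(6, 117) = 3, gcd(9, 117) = 9, gcd(12, 117) = 3, gcd(13, 117) = 13, gcd(15, 117) = 3, gcd(18, 117) = 9, gcd(21, 117) = 3, gcd(24, 117) = 3, gcd(26, 117) = 13, gcd(27, 117) = 9, gcd(30, 117) = 3, gcd(33, 117) = 3, gcd(36, 117) = 9, gcd(39, 117) = 39, gcd(42, 117) = 3, gcd(45, 117) = 9, gcd(48, 117) = 3, gcd(51, 117) = 3, gcd(52, 117) = 13, gcd(54, 117) = 9, gcd(57, 117) = 3, gcd(60, 117) = 3, gcd(63, 117) = 9, gcd(65, 117) = 13, gcd(66, 117) = 3, gcd(69, 117) = 3, gcd(72, 117) = 9, gcd(75, 117) = 3, gcd(78, 117) = 39, gcd(81, 117) = 9, gcd(84, 117) = 3, gcd(87, 117) = 3, gcd(90, 117) = 9, gcd(91, 117) = 13, gcd(93, 117) = 3, gcd(96, 117) = 3, gcd(99, 117) = 9, gcd(102, 117) = 3, gcd(104, 117) = 13, gcd(105, 117) = 3, gcd(108, 117) = 9, gcd(111, 117) = 3, gcd(114, 117) = 3.
All other a ∈ {1, ..., 116} have gcd(a, 117) = 1 and are units. So the nonzero zero-divisors are exactly the 44 values of a appearing in this scan.

Final answer: nonzero zero-divisors of Z/117Z = {3, 6, 9, 12, 13, 15, 18, 21, 24, 26, 27, 30, 33, 36, 39, 42, 45, 48, 51, 52, 54, 57, 60, 63, 65, 66, 69, 72, 75, 78, 81, 84, 87, 90, 91, 93, 96, 99, 102, 104, 105, 108, 111, 114}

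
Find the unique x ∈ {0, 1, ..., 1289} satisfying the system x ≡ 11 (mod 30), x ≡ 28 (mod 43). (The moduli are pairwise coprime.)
x ≡ 71 (mod 1290); the representative in [0, 1290) is 71

The moduli 30, 43 are pairwise coprime, so by the CRT there is a unique solution mod 30·43 = 1290.
Solve by successive substitution. Start with x ≡ 11 (mod 30).
  Combine with x ≡ 28 (mod 43): write x = 11 + 30·t and require 11 + 30·t ≡ 28 (mod 43), i.e. 30·t ≡ 28 − 11 ≡ 17 (mod 43). Since 30^(−1) ≡ 33 (mod 43), t ≡ 33·17 ≡ 2 (mod 43). So x ≡ 11 + 30·2 = 71 (mod 1290).
Unique solution in [0, 1290): x = 71.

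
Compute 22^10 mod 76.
16

Use repeated squaring. Binary(10) = 1010. Walk through the bits of the exponent 10 left-to-right: at each bit after the leading one, square the running value, then multiply by 22 if the bit is 1 (always reducing mod 76):
  bit 1 = 1 (leading): start with 22.
  bit 2 = 0: square 22^2 = 484 ≡ 28 (mod 76).
  bit 3 = 1: square 28^2 = 784 ≡ 24; bit is 1, so multiply 24·22 = 528 ≡ 72 (mod 76).
  bit 4 = 0: square 72^2 = 5184 ≡ 16 (mod 76).
Final value: 22^10 ≡ 16 (mod 76).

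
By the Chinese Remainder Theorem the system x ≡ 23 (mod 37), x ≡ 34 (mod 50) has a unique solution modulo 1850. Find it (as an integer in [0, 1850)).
x ≡ 134 (mod 1850); the representative in [0, 1850) is 134

The moduli 37, 50 are pairwise coprime, so by the CRT there is a unique solution mod 37·50 = 1850.
Solve by successive substitution. Start with x ≡ 23 (mod 37).
  Combine with x ≡ 34 (mod 50): write x = 23 + 37·t and require 23 + 37·t ≡ 34 (mod 50), i.e. 37·t ≡ 34 − 23 ≡ 11 (mod 50). Since 37^(−1) ≡ 23 (mod 50), t ≡ 23·11 ≡ 3 (mod 50). So x ≡ 23 + 37·3 = 134 (mod 1850).
Unique solution in [0, 1850): x = 134.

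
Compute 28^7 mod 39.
Use repeated squaring. Binary(7) = 111. Walk through the bits of the exponent 7 left-to-right: at each bit after the leading one, square the running value, then multiply by 28 if the bit is 1 (always reducing mod 39):
  bit 1 = 1 (leading): start with 28.
  bit 2 = 1: square 28^2 = 784 ≡ 4; bit is 1, so multiply 4·28 = 112 ≡ 34 (mod 39).
  bit 3 = 1: square 34^2 = 1156 ≡ 25; bit is 1, so multiply 25·28 = 700 ≡ 37 (mod 39).
Final value: 28^7 ≡ 37 (mod 39).

Final answer: 37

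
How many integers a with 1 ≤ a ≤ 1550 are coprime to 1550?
The number of a ∈ {1, ..., 1550} with gcd(a, 1550) = 1 is by definition Euler's totient φ(1550). φ is multiplicative, with φ(p^e) = p^e − p^(e−1). Factorise 1550 = 2 · 5^2 · 31. Then
  φ(1550) = (2 − 1) · (5^2 − 5^1) · (31 − 1) = 1 · 20 · 30 = 600.
So there are 600 such integers.

Final answer: 600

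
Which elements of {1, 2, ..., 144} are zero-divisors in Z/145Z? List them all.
An element a ∈ Z/145Z (with a ≠ 0) is a zero-divisor iff gcd(a, 145) > 1 (because a is a unit precisely when gcd(a, n) = 1, and in Z/nZ every nonzero, non-unit element is a zero-divisor). Scan a = 1, ..., 144 and keep those with gcd(a, 145) > 1:
  gcd(5, 145) = 5, gcd(10, 145) = 5, gcd(15, 145) = 5, gcd(20, 145) = 5, gcd(25, 145) = 5, gcd(29, 145) = 29, gcd(30, 145) = 5, gcd(35, 145) = 5, gcd(40, 145) = 5, gcd(45, 145) = 5, gcd(50, 145) = 5, gcd(55, 145) = 5, gcd(58, 145) = 29, gcd(60, 145) = 5, gcd(65, 145) = 5, gcd(70, 145) = 5, gcd(75, 145) = 5, gcd(80, 145) = 5, gcd(85, 145) = 5, gcd(87, 145) = 29, gcd(90, 145) = 5, gcd(95, 145) = 5, gcd(100, 145) = 5, gcd(105, 145) = 5, gcd(110, 145) = 5, gcd(115, 145) = 5, gcd(116, 145) = 29, gcd(120, 145) = 5, gcd(125, 145) = 5, gcd(130, 145) = 5, gcd(135, 145) = 5, gcd(140, 145) = 5.
All other a ∈ {1, ..., 144} have gcd(a, 145) = 1 and are units. So the nonzero zero-divisors are exactly the 32 values of a appearing in this scan.

Final answer: nonzero zero-divisors of Z/145Z = {5, 10, 15, 20, 25, 29, 30, 35, 40, 45, 50, 55, 58, 60, 65, 70, 75, 80, 85, 87, 90, 95, 100, 105, 110, 115, 116, 120, 125, 130, 135, 140}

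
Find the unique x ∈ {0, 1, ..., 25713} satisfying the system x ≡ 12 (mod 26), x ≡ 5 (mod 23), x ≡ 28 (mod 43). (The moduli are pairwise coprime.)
x ≡ 9918 (mod 25714); the representative in [0, 25714) is 9918

The moduli 26, 23, 43 are pairwise coprime, so by the CRT there is a unique solution mod 26·23·43 = 25714.
Solve by successive substitution. Start with x ≡ 12 (mod 26).
  Combine with x ≡ 5 (mod 23): write x = 12 + 26·t and require 12 + 26·t ≡ 5 (mod 23), i.e. 26·t ≡ 5 − 12 ≡ 16 (mod 23). Since 26^(−1) ≡ 8 (mod 23) (26 ≡ 3 (mod 23)), t ≡ 8·16 ≡ 13 (mod 23). So x ≡ 12 + 26·13 = 350 (mod 598).
  Combine with x ≡ 28 (mod 43): write x = 350 + 598·t and require 350 + 598·t ≡ 28 (mod 43), i.e. 598·t ≡ 28 − 350 ≡ 22 (mod 43). Since 598^(−1) ≡ 32 (mod 43) (598 ≡ 39 (mod 43)), t ≡ 32·22 ≡ 16 (mod 43). So x ≡ 350 + 598·16 = 9918 (mod 25714).
Unique solution in [0, 25714): x = 9918.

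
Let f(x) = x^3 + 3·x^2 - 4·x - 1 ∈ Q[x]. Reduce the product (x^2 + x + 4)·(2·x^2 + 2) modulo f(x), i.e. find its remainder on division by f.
First multiply in Q[x] without reducing: a · b = 2·x^4 + 2·x^3 + 10·x^2 + 2·x + 8. Now divide by f(x) = x^3 + 3·x^2 - 4·x - 1, eliminating the leading term at each step:
  leading term 2·x^4: subtract (2·x)·f(x) = 2·x^4 + 6·x^3 - 8·x^2 - 2·x, leaving -4·x^3 + 18·x^2 + 4·x + 8
  leading term -4·x^3: subtract (-4)·f(x) = -4·x^3 - 12·x^2 + 16·x + 4, leaving 30·x^2 - 12·x + 4
The degree is now < 3, so this is the remainder. Hence a · b ≡ 30·x^2 - 12·x + 4 in Q[x]/(f).

Final answer: a · b ≡ 30·x^2 - 12·x + 4 (mod f(x))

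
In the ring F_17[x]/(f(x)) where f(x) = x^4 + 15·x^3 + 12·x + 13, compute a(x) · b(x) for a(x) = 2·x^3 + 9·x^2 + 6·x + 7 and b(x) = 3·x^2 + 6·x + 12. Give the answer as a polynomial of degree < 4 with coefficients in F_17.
Multiply as integer polynomials: a · b = 6·x^5 + 39·x^4 + 96·x^3 + 165·x^2 + 114·x + 84. Reducing coefficients mod 17: a · b ≡ 6·x^5 + 5·x^4 + 11·x^3 + 12·x^2 + 12·x + 16. Now divide by f(x) = x^4 + 15·x^3 + 12·x + 13 in F_17[x], eliminating the leading term at each step:
  leading term 6·x^5: subtract (6·x)·f(x) = 6·x^5 + 5·x^4 + 4·x^2 + 10·x, leaving 11·x^3 + 8·x^2 + 2·x + 16 (coefficients mod 17)
The degree is now < 4, so this is the remainder. Hence a · b ≡ 11·x^3 + 8·x^2 + 2·x + 16 in F_17[x]/(f).

Final answer: a · b ≡ 11·x^3 + 8·x^2 + 2·x + 16 (mod f(x))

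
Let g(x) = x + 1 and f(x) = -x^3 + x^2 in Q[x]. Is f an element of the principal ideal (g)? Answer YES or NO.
NO

In Q[x] the ideal (g) consists of all multiples of g, so f ∈ (g) iff g | f, i.e. iff the remainder of f on division by g is 0. Divide f by g (g is monic, so eliminate the leading term of the running remainder at each step):
  leading term -x^3: subtract (-x^2)·g(x) = -x^3 - x^2, leaving 2·x^2
  leading term 2·x^2: subtract (2·x)·g(x) = 2·x^2 + 2·x, leaving -2·x
  leading term -2·x: subtract (-2)·g(x) = -2·x - 2, leaving 2
The remainder r(x) = 2 ≠ 0 (and deg r < deg g), so g ∤ f, i.e. f ∉ (g).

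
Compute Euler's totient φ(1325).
φ is multiplicative, with φ(p^e) = p^e − p^(e−1). Factorise 1325 = 5^2 · 53. Then
  φ(1325) = (5^2 − 5^1) · (53 − 1) = 20 · 52 = 1040.

Final answer: φ(1325) = 1040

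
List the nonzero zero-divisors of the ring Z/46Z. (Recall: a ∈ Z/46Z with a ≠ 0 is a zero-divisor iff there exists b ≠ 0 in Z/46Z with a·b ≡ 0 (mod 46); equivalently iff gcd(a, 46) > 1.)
nonzero zero-divisors of Z/46Z = {2, 4, 6, 8, 10, 12, 14, 16, 18, 20, 22, 23, 24, 26, 28, 30, 32, 34, 36, 38, 40, 42, 44}

An element a ∈ Z/46Z (with a ≠ 0) is a zero-divisor iff gcd(a, 46) > 1 (because a is a unit precisely when gcd(a, n) = 1, and in Z/nZ every nonzero, non-unit element is a zero-divisor). Scan a = 1, ..., 45 and keep those with gcd(a, 46) > 1:
  gcd(2, 46) = 2, gcd(4, 46) = 2, gcd(6, 46) = 2, gcd(8, 46) = 2, gcd(10, 46) = 2, gcd(12, 46) = 2, gcd(14, 46) = 2, gcd(16, 46) = 2, gcd(18, 46) = 2, gcd(20, 46) = 2, gcd(22, 46) = 2, gcd(23, 46) = 23, gcd(24, 46) = 2, gcd(26, 46) = 2, gcd(28, 46) = 2, gcd(30, 46) = 2, gcd(32, 46) = 2, gcd(34, 46) = 2, gcd(36, 46) = 2, gcd(38, 46) = 2, gcd(40, 46) = 2, gcd(42, 46) = 2, gcd(44, 46) = 2.
All other a ∈ {1, ..., 45} have gcd(a, 46) = 1 and are units. So the nonzero zero-divisors are exactly the 23 values of a appearing in this scan.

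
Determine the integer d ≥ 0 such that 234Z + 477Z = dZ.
In the PID Z, (a, b) is generated by gcd(a, b). Compute gcd(477, 234) with the extended Euclidean algorithm, tracking rows (r, s, t) with s·477 + t·234 = r:
  row A: (477, 1, 0)   [1·477 + 0·234 = 477]
  row B: (234, 0, 1)   [0·477 + 1·234 = 234]
  477 = 2·234 + 9   → row C = row A − 2·row B = (9, 1, −2)   [check: 1·477 − 2·234 = 9]
  234 = 26·9 + 0   → remainder 0, stop. gcd = 9 (last nonzero row C).
So gcd(234, 477) = 9, with Bézout identity 1·477 − 2·234 = 9. Containment (⊇): the Bézout identity exhibits 9 as an element of (234, 477), giving (9) ⊆ (234, 477). Containment (⊆): since 9 | 234 and 9 | 477 (234 = 9·26, 477 = 9·53), every Z-linear combination of 234 and 477 is divisible by 9, so (234, 477) ⊆ (9). Therefore (234, 477) = (9), d = 9.

Final answer: (234, 477) = (9); d = 9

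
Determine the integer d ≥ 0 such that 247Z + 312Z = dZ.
(247, 312) = (13); d = 13

In the PID Z, (a, b) is generated by gcd(a, b). Compute gcd(312, 247) with the extended Euclidean algorithm, tracking rows (r, s, t) with s·312 + t·247 = r:
  row A: (312, 1, 0)   [1·312 + 0·247 = 312]
  row B: (247, 0, 1)   [0·312 + 1·247 = 247]
  312 = 1·247 + 65   → row C = row A − 1·row B = (65, 1, −1)   [check: 1·312 − 1·247 = 65]
  247 = 3·65 + 52   → row D = row B − 3·row C = (52, −3, 4)   [check: −3·312 + 4·247 = 52]
  65 = 1·52 + 13   → row E = row C − 1·row D = (13, 4, −5)   [check: 4·312 − 5·247 = 13]
  52 = 4·13 + 0   → remainder 0, stop. gcd = 13 (last nonzero row E).
So gcd(247, 312) = 13, with Bézout identity 4·312 − 5·247 = 13. Containment (⊇): the Bézout identity exhibits 13 as an element of (247, 312), giving (13) ⊆ (247, 312). Containment (⊆): since 13 | 247 and 13 | 312 (247 = 13·19, 312 = 13·24), every Z-linear combination of 247 and 312 is divisible by 13, so (247, 312) ⊆ (13). Therefore (247, 312) = (13), d = 13.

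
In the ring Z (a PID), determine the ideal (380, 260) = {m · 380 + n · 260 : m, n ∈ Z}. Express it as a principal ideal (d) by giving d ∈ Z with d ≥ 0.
(380, 260) = (20); d = 20

In the PID Z, (a, b) is generated by gcd(a, b). Compute gcd(380, 260) with the extended Euclidean algorithm, tracking rows (r, s, t) with s·380 + t·260 = r:
  row A: (380, 1, 0)   [1·380 + 0·260 = 380]
  row B: (260, 0, 1)   [0·380 + 1·260 = 260]
  380 = 1·260 + 120   → row C = row A − 1·row B = (120, 1, −1)   [check: 1·380 − 1·260 = 120]
  260 = 2·120 + 20   → row D = row B − 2·row C = (20, −2, 3)   [check: −2·380 + 3·260 = 20]
  120 = 6·20 + 0   → remainder 0, stop. gcd = 20 (last nonzero row D).
So gcd(380, 260) = 20, with Bézout identity −2·380 + 3·260 = 20. Containment (⊇): the Bézout identity exhibits 20 as an element of (380, 260), giving (20) ⊆ (380, 260). Containment (⊆): since 20 | 380 and 20 | 260 (380 = 20·19, 260 = 20·13), every Z-linear combination of 380 and 260 is divisible by 20, so (380, 260) ⊆ (20). Therefore (380, 260) = (20), d = 20.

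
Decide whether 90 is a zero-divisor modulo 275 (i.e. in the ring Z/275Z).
gcd(90, 275) = 5 > 1, so 90 is not a unit in Z/275Z. In Z/nZ every nonzero non-unit is a zero-divisor: explicitly, take b = 275/gcd = 55 ≠ 0 (mod 275); then 90·55 = 4950 = 18·275, i.e. 90·55 ≡ 0 (mod 275). So 90 is a zero-divisor.

Final answer: YES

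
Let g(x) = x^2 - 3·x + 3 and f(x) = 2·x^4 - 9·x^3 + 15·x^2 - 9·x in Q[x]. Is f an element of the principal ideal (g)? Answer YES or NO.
YES

In Q[x] the ideal (g) consists of all multiples of g, so f ∈ (g) iff g | f, i.e. iff the remainder of f on division by g is 0. Divide f by g (g is monic, so eliminate the leading term of the running remainder at each step):
  leading term 2·x^4: subtract (2·x^2)·g(x) = 2·x^4 - 6·x^3 + 6·x^2, leaving -3·x^3 + 9·x^2 - 9·x
  leading term -3·x^3: subtract (-3·x)·g(x) = -3·x^3 + 9·x^2 - 9·x, leaving 0
The remainder is 0, so f(x) = g(x) · h(x) with h(x) = 2·x^2 - 3·x. Hence g | f, i.e. f ∈ (g).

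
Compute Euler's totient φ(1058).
φ(1058) = 506

φ is multiplicative, with φ(p^e) = p^e − p^(e−1). Factorise 1058 = 2 · 23^2. Then
  φ(1058) = (2 − 1) · (23^2 − 23^1) = 1 · 506 = 506.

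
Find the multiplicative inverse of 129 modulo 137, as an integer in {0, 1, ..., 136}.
129^(−1) ≡ 17 (mod 137)

Apply the extended Euclidean algorithm to (137, 129), tracking rows (r, s, t) with s·137 + t·129 = r. Each division r_prev = q·r_cur + r_new produces the new row as (previous row) − q·(current row):
  row A: (137, 1, 0)   [1·137 + 0·129 = 137]
  row B: (129, 0, 1)   [0·137 + 1·129 = 129]
  137 = 1·129 + 8   → row C = row A − 1·row B = (8, 1, −1)   [check: 1·137 − 1·129 = 8]
  129 = 16·8 + 1   → row D = row B − 16·row C = (1, −16, 17)   [check: −16·137 + 17·129 = 1]
  8 = 8·1 + 0   → remainder 0, stop. gcd = 1 (last nonzero row D).
The gcd is 1, so 129 is invertible mod 137. The last nonzero row gives −16·137 + 17·129 = 1, so t = 17. So 129^(−1) ≡ 17 (mod 137). Verify: 129 · 17 = 2193 ≡ 1 (mod 137). ✓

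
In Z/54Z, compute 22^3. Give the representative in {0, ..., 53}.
10

Use repeated squaring. Binary(3) = 11. Walk through the bits of the exponent 3 left-to-right: at each bit after the leading one, square the running value, then multiply by 22 if the bit is 1 (always reducing mod 54):
  bit 1 = 1 (leading): start with 22.
  bit 2 = 1: square 22^2 = 484 ≡ 52; bit is 1, so multiply 52·22 = 1144 ≡ 10 (mod 54).
Final value: 22^3 ≡ 10 (mod 54).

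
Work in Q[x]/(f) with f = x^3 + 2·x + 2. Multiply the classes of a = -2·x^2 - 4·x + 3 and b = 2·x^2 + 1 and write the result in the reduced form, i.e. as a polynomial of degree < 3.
First multiply in Q[x] without reducing: a · b = -4·x^4 - 8·x^3 + 4·x^2 - 4·x + 3. Now divide by f(x) = x^3 + 2·x + 2, eliminating the leading term at each step:
  leading term -4·x^4: subtract (-4·x)·f(x) = -4·x^4 - 8·x^2 - 8·x, leaving -8·x^3 + 12·x^2 + 4·x + 3
  leading term -8·x^3: subtract (-8)·f(x) = -8·x^3 - 16·x - 16, leaving 12·x^2 + 20·x + 19
The degree is now < 3, so this is the remainder. Hence a · b ≡ 12·x^2 + 20·x + 19 in Q[x]/(f).

Final answer: a · b ≡ 12·x^2 + 20·x + 19 (mod f(x))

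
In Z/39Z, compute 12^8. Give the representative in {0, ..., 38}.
27

Use repeated squaring. Binary(8) = 1000. Walk through the bits of the exponent 8 left-to-right: at each bit after the leading one, square the running value, then multiply by 12 if the bit is 1 (always reducing mod 39):
  bit 1 = 1 (leading): start with 12.
  bit 2 = 0: square 12^2 = 144 ≡ 27 (mod 39).
  bit 3 = 0: square 27^2 = 729 ≡ 27 (mod 39).
  bit 4 = 0: square 27^2 = 729 ≡ 27 (mod 39).
Final value: 12^8 ≡ 27 (mod 39).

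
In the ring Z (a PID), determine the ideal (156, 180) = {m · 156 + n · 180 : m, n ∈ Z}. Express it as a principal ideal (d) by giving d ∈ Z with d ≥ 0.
In the PID Z, (a, b) is generated by gcd(a, b). Compute gcd(180, 156) with the extended Euclidean algorithm, tracking rows (r, s, t) with s·180 + t·156 = r:
  row A: (180, 1, 0)   [1·180 + 0·156 = 180]
  row B: (156, 0, 1)   [0·180 + 1·156 = 156]
  180 = 1·156 + 24   → row C = row A − 1·row B = (24, 1, −1)   [check: 1·180 − 1·156 = 24]
  156 = 6·24 + 12   → row D = row B − 6·row C = (12, −6, 7)   [check: −6·180 + 7·156 = 12]
  24 = 2·12 + 0   → remainder 0, stop. gcd = 12 (last nonzero row D).
So gcd(156, 180) = 12, with Bézout identity −6·180 + 7·156 = 12. Containment (⊇): the Bézout identity exhibits 12 as an element of (156, 180), giving (12) ⊆ (156, 180). Containment (⊆): since 12 | 156 and 12 | 180 (156 = 12·13, 180 = 12·15), every Z-linear combination of 156 and 180 is divisible by 12, so (156, 180) ⊆ (12). Therefore (156, 180) = (12), d = 12.

Final answer: (156, 180) = (12); d = 12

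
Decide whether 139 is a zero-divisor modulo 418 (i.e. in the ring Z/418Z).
NO

gcd(139, 418) = 1, so 139 is a unit in Z/418Z (it has a multiplicative inverse). A unit cannot be a zero-divisor: if 139·b ≡ 0 then multiplying both sides by 139^(−1) gives b ≡ 0. So 139 is not a zero-divisor.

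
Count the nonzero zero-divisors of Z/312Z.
Z/312Z has 215 nonzero zero-divisors

In Z/312Z each nonzero element is either a unit (gcd with 312 is 1) or a zero-divisor (gcd > 1). The number of units is φ(312): factorise 312 = 2^3 · 3 · 13, so φ(312) = (2^3 − 2^2) · (3 − 1) · (13 − 1) = 4 · 2 · 12 = 96. The nonzero elements number 312 − 1 = 311. Hence the nonzero zero-divisors number 311 − 96 = 215.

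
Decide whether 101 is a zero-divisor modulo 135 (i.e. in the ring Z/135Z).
gcd(101, 135) = 1, so 101 is a unit in Z/135Z (it has a multiplicative inverse). A unit cannot be a zero-divisor: if 101·b ≡ 0 then multiplying both sides by 101^(−1) gives b ≡ 0. So 101 is not a zero-divisor.

Final answer: NO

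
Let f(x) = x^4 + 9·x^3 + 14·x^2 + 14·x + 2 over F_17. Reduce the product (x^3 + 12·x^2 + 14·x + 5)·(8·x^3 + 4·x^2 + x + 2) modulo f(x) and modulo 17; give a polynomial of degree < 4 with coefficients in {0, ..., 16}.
a · b ≡ 5·x^3 + 10·x^2 + 14·x + 8 (mod f(x))

Multiply as integer polynomials: a · b = 8·x^6 + 100·x^5 + 161·x^4 + 110·x^3 + 58·x^2 + 33·x + 10. Reducing coefficients mod 17: a · b ≡ 8·x^6 + 15·x^5 + 8·x^4 + 8·x^3 + 7·x^2 + 16·x + 10. Now divide by f(x) = x^4 + 9·x^3 + 14·x^2 + 14·x + 2 in F_17[x], eliminating the leading term at each step:
  leading term 8·x^6: subtract (8·x^2)·f(x) = 8·x^6 + 4·x^5 + 10·x^4 + 10·x^3 + 16·x^2, leaving 11·x^5 + 15·x^4 + 15·x^3 + 8·x^2 + 16·x + 10 (coefficients mod 17)
  leading term 11·x^5: subtract (11·x)·f(x) = 11·x^5 + 14·x^4 + x^3 + x^2 + 5·x, leaving x^4 + 14·x^3 + 7·x^2 + 11·x + 10 (coefficients mod 17)
  leading term x^4: subtract (1)·f(x) = x^4 + 9·x^3 + 14·x^2 + 14·x + 2, leaving 5·x^3 + 10·x^2 + 14·x + 8 (coefficients mod 17)
The degree is now < 4, so this is the remainder. Hence a · b ≡ 5·x^3 + 10·x^2 + 14·x + 8 in F_17[x]/(f).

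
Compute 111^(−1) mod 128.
111^(−1) ≡ 15 (mod 128)

Apply the extended Euclidean algorithm to (128, 111), tracking rows (r, s, t) with s·128 + t·111 = r. Each division r_prev = q·r_cur + r_new produces the new row as (previous row) − q·(current row):
  row A: (128, 1, 0)   [1·128 + 0·111 = 128]
  row B: (111, 0, 1)   [0·128 + 1·111 = 111]
  128 = 1·111 + 17   → row C = row A − 1·row B = (17, 1, −1)   [check: 1·128 − 1·111 = 17]
  111 = 6·17 + 9   → row D = row B − 6·row C = (9, −6, 7)   [check: −6·128 + 7·111 = 9]
  17 = 1·9 + 8   → row E = row C − 1·row D = (8, 7, −8)   [check: 7·128 − 8·111 = 8]
  9 = 1·8 + 1   → row F = row D − 1·row E = (1, −13, 15)   [check: −13·128 + 15·111 = 1]
  8 = 8·1 + 0   → remainder 0, stop. gcd = 1 (last nonzero row F).
The gcd is 1, so 111 is invertible mod 128. The last nonzero row gives −13·128 + 15·111 = 1, so t = 15. So 111^(−1) ≡ 15 (mod 128). Verify: 111 · 15 = 1665 ≡ 1 (mod 128). ✓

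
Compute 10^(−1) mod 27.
10^(−1) ≡ 19 (mod 27)

Apply the extended Euclidean algorithm to (27, 10), tracking rows (r, s, t) with s·27 + t·10 = r. Each division r_prev = q·r_cur + r_new produces the new row as (previous row) − q·(current row):
  row A: (27, 1, 0)   [1·27 + 0·10 = 27]
  row B: (10, 0, 1)   [0·27 + 1·10 = 10]
  27 = 2·10 + 7   → row C = row A − 2·row B = (7, 1, −2)   [check: 1·27 − 2·10 = 7]
  10 = 1·7 + 3   → row D = row B − 1·row C = (3, −1, 3)   [check: −1·27 + 3·10 = 3]
  7 = 2·3 + 1   → row E = row C − 2·row D = (1, 3, −8)   [check: 3·27 − 8·10 = 1]
  3 = 3·1 + 0   → remainder 0, stop. gcd = 1 (last nonzero row E).
The gcd is 1, so 10 is invertible mod 27. The last nonzero row gives 3·27 − 8·10 = 1, so t = −8. So 10^(−1) ≡ −8 ≡ 19 (mod 27). Verify: 10 · 19 = 190 ≡ 1 (mod 27). ✓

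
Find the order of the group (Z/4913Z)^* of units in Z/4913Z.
|(Z/4913Z)^*| = 4624

(Z/4913Z)^* consists of the classes a with gcd(a, 4913) = 1, so its order is φ(4913). φ is multiplicative, with φ(p^e) = p^e − p^(e−1). Factorise 4913 = 17^3. Then
  φ(4913) = (17^3 − 17^2) = 4624 = 4624.
Thus |(Z/4913Z)^*| = 4624.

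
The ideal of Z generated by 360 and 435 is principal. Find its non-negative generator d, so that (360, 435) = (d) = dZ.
In the PID Z, (a, b) is generated by gcd(a, b). Compute gcd(435, 360) with the extended Euclidean algorithm, tracking rows (r, s, t) with s·435 + t·360 = r:
  row A: (435, 1, 0)   [1·435 + 0·360 = 435]
  row B: (360, 0, 1)   [0·435 + 1·360 = 360]
  435 = 1·360 + 75   → row C = row A − 1·row B = (75, 1, −1)   [check: 1·435 − 1·360 = 75]
  360 = 4·75 + 60   → row D = row B − 4·row C = (60, −4, 5)   [check: −4·435 + 5·360 = 60]
  75 = 1·60 + 15   → row E = row C − 1·row D = (15, 5, −6)   [check: 5·435 − 6·360 = 15]
  60 = 4·15 + 0   → remainder 0, stop. gcd = 15 (last nonzero row E).
So gcd(360, 435) = 15, with Bézout identity 5·435 − 6·360 = 15. Containment (⊇): the Bézout identity exhibits 15 as an element of (360, 435), giving (15) ⊆ (360, 435). Containment (⊆): since 15 | 360 and 15 | 435 (360 = 15·24, 435 = 15·29), every Z-linear combination of 360 and 435 is divisible by 15, so (360, 435) ⊆ (15). Therefore (360, 435) = (15), d = 15.

Final answer: (360, 435) = (15); d = 15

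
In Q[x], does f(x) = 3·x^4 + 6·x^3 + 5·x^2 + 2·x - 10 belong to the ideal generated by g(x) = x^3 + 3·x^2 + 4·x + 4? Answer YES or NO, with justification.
NO

In Q[x] the ideal (g) consists of all multiples of g, so f ∈ (g) iff g | f, i.e. iff the remainder of f on division by g is 0. Divide f by g (g is monic, so eliminate the leading term of the running remainder at each step):
  leading term 3·x^4: subtract (3·x)·g(x) = 3·x^4 + 9·x^3 + 12·x^2 + 12·x, leaving -3·x^3 - 7·x^2 - 10·x - 10
  leading term -3·x^3: subtract (-3)·g(x) = -3·x^3 - 9·x^2 - 12·x - 12, leaving 2·x^2 + 2·x + 2
The remainder r(x) = 2·x^2 + 2·x + 2 ≠ 0 (and deg r < deg g), so g ∤ f, i.e. f ∉ (g).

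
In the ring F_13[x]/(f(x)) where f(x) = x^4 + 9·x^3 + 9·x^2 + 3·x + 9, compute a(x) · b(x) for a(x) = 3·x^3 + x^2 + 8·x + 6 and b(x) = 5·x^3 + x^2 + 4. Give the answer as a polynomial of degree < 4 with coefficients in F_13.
a · b ≡ x^3 + 6·x^2 + 4·x + 8 (mod f(x))

Multiply as integer polynomials: a · b = 15·x^6 + 8·x^5 + 41·x^4 + 50·x^3 + 10·x^2 + 32·x + 24. Reducing coefficients mod 13: a · b ≡ 2·x^6 + 8·x^5 + 2·x^4 + 11·x^3 + 10·x^2 + 6·x + 11. Now divide by f(x) = x^4 + 9·x^3 + 9·x^2 + 3·x + 9 in F_13[x], eliminating the leading term at each step:
  leading term 2·x^6: subtract (2·x^2)·f(x) = 2·x^6 + 5·x^5 + 5·x^4 + 6·x^3 + 5·x^2, leaving 3·x^5 + 10·x^4 + 5·x^3 + 5·x^2 + 6·x + 11 (coefficients mod 13)
  leading term 3·x^5: subtract (3·x)·f(x) = 3·x^5 + x^4 + x^3 + 9·x^2 + x, leaving 9·x^4 + 4·x^3 + 9·x^2 + 5·x + 11 (coefficients mod 13)
  leading term 9·x^4: subtract (9)·f(x) = 9·x^4 + 3·x^3 + 3·x^2 + x + 3, leaving x^3 + 6·x^2 + 4·x + 8 (coefficients mod 13)
The degree is now < 4, so this is the remainder. Hence a · b ≡ x^3 + 6·x^2 + 4·x + 8 in F_13[x]/(f).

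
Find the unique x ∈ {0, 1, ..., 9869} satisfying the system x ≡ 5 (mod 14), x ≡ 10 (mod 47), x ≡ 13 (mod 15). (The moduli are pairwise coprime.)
x ≡ 3253 (mod 9870); the representative in [0, 9870) is 3253

The moduli 14, 47, 15 are pairwise coprime, so by the CRT there is a unique solution mod 14·47·15 = 9870.
Solve by successive substitution. Start with x ≡ 5 (mod 14).
  Combine with x ≡ 10 (mod 47): write x = 5 + 14·t and require 5 + 14·t ≡ 10 (mod 47), i.e. 14·t ≡ 10 − 5 ≡ 5 (mod 47). Since 14^(−1) ≡ 37 (mod 47), t ≡ 37·5 ≡ 44 (mod 47). So x ≡ 5 + 14·44 = 621 (mod 658).
  Combine with x ≡ 13 (mod 15): write x = 621 + 658·t and require 621 + 658·t ≡ 13 (mod 15), i.e. 658·t ≡ 13 − 621 ≡ 7 (mod 15). Since 658^(−1) ≡ 7 (mod 15) (658 ≡ 13 (mod 15)), t ≡ 7·7 ≡ 4 (mod 15). So x ≡ 621 + 658·4 = 3253 (mod 9870).
Unique solution in [0, 9870): x = 3253.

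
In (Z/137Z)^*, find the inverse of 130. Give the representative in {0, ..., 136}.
130^(−1) ≡ 39 (mod 137)

Apply the extended Euclidean algorithm to (137, 130), tracking rows (r, s, t) with s·137 + t·130 = r. Each division r_prev = q·r_cur + r_new produces the new row as (previous row) − q·(current row):
  row A: (137, 1, 0)   [1·137 + 0·130 = 137]
  row B: (130, 0, 1)   [0·137 + 1·130 = 130]
  137 = 1·130 + 7   → row C = row A − 1·row B = (7, 1, −1)   [check: 1·137 − 1·130 = 7]
  130 = 18·7 + 4   → row D = row B − 18·row C = (4, −18, 19)   [check: −18·137 + 19·130 = 4]
  7 = 1·4 + 3   → row E = row C − 1·row D = (3, 19, −20)   [check: 19·137 − 20·130 = 3]
  4 = 1·3 + 1   → row F = row D − 1·row E = (1, −37, 39)   [check: −37·137 + 39·130 = 1]
  3 = 3·1 + 0   → remainder 0, stop. gcd = 1 (last nonzero row F).
The gcd is 1, so 130 is invertible mod 137. The last nonzero row gives −37·137 + 39·130 = 1, so t = 39. So 130^(−1) ≡ 39 (mod 137). Verify: 130 · 39 = 5070 ≡ 1 (mod 137). ✓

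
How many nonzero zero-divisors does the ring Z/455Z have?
Z/455Z has 166 nonzero zero-divisors

In Z/455Z each nonzero element is either a unit (gcd with 455 is 1) or a zero-divisor (gcd > 1). The number of units is φ(455): factorise 455 = 5 · 7 · 13, so φ(455) = (5 − 1) · (7 − 1) · (13 − 1) = 4 · 6 · 12 = 288. The nonzero elements number 455 − 1 = 454. Hence the nonzero zero-divisors number 454 − 288 = 166.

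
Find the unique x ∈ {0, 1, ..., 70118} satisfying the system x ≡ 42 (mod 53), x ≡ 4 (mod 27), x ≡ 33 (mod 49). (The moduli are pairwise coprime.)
The moduli 53, 27, 49 are pairwise coprime, so by the CRT there is a unique solution mod 53·27·49 = 70119.
Solve by successive substitution. Start with x ≡ 42 (mod 53).
  Combine with x ≡ 4 (mod 27): write x = 42 + 53·t and require 42 + 53·t ≡ 4 (mod 27), i.e. 53·t ≡ 4 − 42 ≡ 16 (mod 27). Since 53^(−1) ≡ 26 (mod 27) (53 ≡ 26 (mod 27)), t ≡ 26·16 ≡ 11 (mod 27). So x ≡ 42 + 53·11 = 625 (mod 1431).
  Combine with x ≡ 33 (mod 49): write x = 625 + 1431·t and require 625 + 1431·t ≡ 33 (mod 49), i.e. 1431·t ≡ 33 − 625 ≡ 45 (mod 49). Since 1431^(−1) ≡ 5 (mod 49) (1431 ≡ 10 (mod 49)), t ≡ 5·45 ≡ 29 (mod 49). So x ≡ 625 + 1431·29 = 42124 (mod 70119).
Unique solution in [0, 70119): x = 42124.

Final answer: x ≡ 42124 (mod 70119); the representative in [0, 70119) is 42124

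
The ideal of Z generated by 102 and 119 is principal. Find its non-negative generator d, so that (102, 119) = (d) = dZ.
(102, 119) = (17); d = 17

In the PID Z, (a, b) is generated by gcd(a, b). Compute gcd(119, 102) with the extended Euclidean algorithm, tracking rows (r, s, t) with s·119 + t·102 = r:
  row A: (119, 1, 0)   [1·119 + 0·102 = 119]
  row B: (102, 0, 1)   [0·119 + 1·102 = 102]
  119 = 1·102 + 17   → row C = row A − 1·row B = (17, 1, −1)   [check: 1·119 − 1·102 = 17]
  102 = 6·17 + 0   → remainder 0, stop. gcd = 17 (last nonzero row C).
So gcd(102, 119) = 17, with Bézout identity 1·119 − 1·102 = 17. Containment (⊇): the Bézout identity exhibits 17 as an element of (102, 119), giving (17) ⊆ (102, 119). Containment (⊆): since 17 | 102 and 17 | 119 (102 = 17·6, 119 = 17·7), every Z-linear combination of 102 and 119 is divisible by 17, so (102, 119) ⊆ (17). Therefore (102, 119) = (17), d = 17.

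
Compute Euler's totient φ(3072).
φ is multiplicative, with φ(p^e) = p^e − p^(e−1). Factorise 3072 = 2^10 · 3. Then
  φ(3072) = (2^10 − 2^9) · (3 − 1) = 512 · 2 = 1024.

Final answer: φ(3072) = 1024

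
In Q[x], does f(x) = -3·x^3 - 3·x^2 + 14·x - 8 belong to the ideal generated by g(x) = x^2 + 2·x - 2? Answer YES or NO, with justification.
NO

In Q[x] the ideal (g) consists of all multiples of g, so f ∈ (g) iff g | f, i.e. iff the remainder of f on division by g is 0. Divide f by g (g is monic, so eliminate the leading term of the running remainder at each step):
  leading term -3·x^3: subtract (-3·x)·g(x) = -3·x^3 - 6·x^2 + 6·x, leaving 3·x^2 + 8·x - 8
  leading term 3·x^2: subtract (3)·g(x) = 3·x^2 + 6·x - 6, leaving 2·x - 2
The remainder r(x) = 2·x - 2 ≠ 0 (and deg r < deg g), so g ∤ f, i.e. f ∉ (g).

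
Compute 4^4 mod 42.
Use repeated squaring. Binary(4) = 100. Walk through the bits of the exponent 4 left-to-right: at each bit after the leading one, square the running value, then multiply by 4 if the bit is 1 (always reducing mod 42):
  bit 1 = 1 (leading): start with 4.
  bit 2 = 0: square 4^2 = 16 (mod 42).
  bit 3 = 0: square 16^2 = 256 ≡ 4 (mod 42).
Final value: 4^4 ≡ 4 (mod 42).

Final answer: 4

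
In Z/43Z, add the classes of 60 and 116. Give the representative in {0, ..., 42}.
Reduce the summands first: 60 ≡ 17, 116 ≡ 30 (mod 43), so 60 + 116 ≡ 17 + 30 (mod 43). 17 + 30 = 47; 47 = 1·43 + 4, so (60 + 116) mod 43 = 4.

Final answer: 4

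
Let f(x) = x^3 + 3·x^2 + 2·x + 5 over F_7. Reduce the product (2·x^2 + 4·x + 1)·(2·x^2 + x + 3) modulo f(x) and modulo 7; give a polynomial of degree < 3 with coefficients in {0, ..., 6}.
Multiply as integer polynomials: a · b = 4·x^4 + 10·x^3 + 12·x^2 + 13·x + 3. Reducing coefficients mod 7: a · b ≡ 4·x^4 + 3·x^3 + 5·x^2 + 6·x + 3. Now divide by f(x) = x^3 + 3·x^2 + 2·x + 5 in F_7[x], eliminating the leading term at each step:
  leading term 4·x^4: subtract (4·x)·f(x) = 4·x^4 + 5·x^3 + x^2 + 6·x, leaving 5·x^3 + 4·x^2 + 3 (coefficients mod 7)
  leading term 5·x^3: subtract (5)·f(x) = 5·x^3 + x^2 + 3·x + 4, leaving 3·x^2 + 4·x + 6 (coefficients mod 7)
The degree is now < 3, so this is the remainder. Hence a · b ≡ 3·x^2 + 4·x + 6 in F_7[x]/(f).

Final answer: a · b ≡ 3·x^2 + 4·x + 6 (mod f(x))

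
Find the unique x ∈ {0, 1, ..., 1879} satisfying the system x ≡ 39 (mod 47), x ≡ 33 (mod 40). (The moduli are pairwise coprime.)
x ≡ 1073 (mod 1880); the representative in [0, 1880) is 1073

The moduli 47, 40 are pairwise coprime, so by the CRT there is a unique solution mod 47·40 = 1880.
Solve by successive substitution. Start with x ≡ 39 (mod 47).
  Combine with x ≡ 33 (mod 40): write x = 39 + 47·t and require 39 + 47·t ≡ 33 (mod 40), i.e. 47·t ≡ 33 − 39 ≡ 34 (mod 40). Since 47^(−1) ≡ 23 (mod 40) (47 ≡ 7 (mod 40)), t ≡ 23·34 ≡ 22 (mod 40). So x ≡ 39 + 47·22 = 1073 (mod 1880).
Unique solution in [0, 1880): x = 1073.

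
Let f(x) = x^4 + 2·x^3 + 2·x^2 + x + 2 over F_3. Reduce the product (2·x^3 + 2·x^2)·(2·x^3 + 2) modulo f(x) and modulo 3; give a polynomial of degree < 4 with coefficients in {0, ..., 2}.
a · b ≡ 2·x^3 + 2·x (mod f(x))

Multiply as integer polynomials: a · b = 4·x^6 + 4·x^5 + 4·x^3 + 4·x^2. Reducing coefficients mod 3: a · b ≡ x^6 + x^5 + x^3 + x^2. Now divide by f(x) = x^4 + 2·x^3 + 2·x^2 + x + 2 in F_3[x], eliminating the leading term at each step:
  leading term x^6: subtract (x^2)·f(x) = x^6 + 2·x^5 + 2·x^4 + x^3 + 2·x^2, leaving 2·x^5 + x^4 + 2·x^2 (coefficients mod 3)
  leading term 2·x^5: subtract (2·x)·f(x) = 2·x^5 + x^4 + x^3 + 2·x^2 + x, leaving 2·x^3 + 2·x (coefficients mod 3)
The degree is now < 4, so this is the remainder. Hence a · b ≡ 2·x^3 + 2·x in F_3[x]/(f).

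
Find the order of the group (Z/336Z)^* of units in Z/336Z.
|(Z/336Z)^*| = 96

(Z/336Z)^* consists of the classes a with gcd(a, 336) = 1, so its order is φ(336). φ is multiplicative, with φ(p^e) = p^e − p^(e−1). Factorise 336 = 2^4 · 3 · 7. Then
  φ(336) = (2^4 − 2^3) · (3 − 1) · (7 − 1) = 8 · 2 · 6 = 96.
Thus |(Z/336Z)^*| = 96.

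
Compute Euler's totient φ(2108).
φ is multiplicative, with φ(p^e) = p^e − p^(e−1). Factorise 2108 = 2^2 · 17 · 31. Then
  φ(2108) = (2^2 − 2^1) · (17 − 1) · (31 − 1) = 2 · 16 · 30 = 960.

Final answer: φ(2108) = 960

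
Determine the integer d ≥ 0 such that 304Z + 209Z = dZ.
In the PID Z, (a, b) is generated by gcd(a, b). Compute gcd(304, 209) with the extended Euclidean algorithm, tracking rows (r, s, t) with s·304 + t·209 = r:
  row A: (304, 1, 0)   [1·304 + 0·209 = 304]
  row B: (209, 0, 1)   [0·304 + 1·209 = 209]
  304 = 1·209 + 95   → row C = row A − 1·row B = (95, 1, −1)   [check: 1·304 − 1·209 = 95]
  209 = 2·95 + 19   → row D = row B − 2·row C = (19, −2, 3)   [check: −2·304 + 3·209 = 19]
  95 = 5·19 + 0   → remainder 0, stop. gcd = 19 (last nonzero row D).
So gcd(304, 209) = 19, with Bézout identity −2·304 + 3·209 = 19. Containment (⊇): the Bézout identity exhibits 19 as an element of (304, 209), giving (19) ⊆ (304, 209). Containment (⊆): since 19 | 304 and 19 | 209 (304 = 19·16, 209 = 19·11), every Z-linear combination of 304 and 209 is divisible by 19, so (304, 209) ⊆ (19). Therefore (304, 209) = (19), d = 19.

Final answer: (304, 209) = (19); d = 19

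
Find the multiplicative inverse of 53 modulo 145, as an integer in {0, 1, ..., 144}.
Apply the extended Euclidean algorithm to (145, 53), tracking rows (r, s, t) with s·145 + t·53 = r. Each division r_prev = q·r_cur + r_new produces the new row as (previous row) − q·(current row):
  row A: (145, 1, 0)   [1·145 + 0·53 = 145]
  row B: (53, 0, 1)   [0·145 + 1·53 = 53]
  145 = 2·53 + 39   → row C = row A − 2·row B = (39, 1, −2)   [check: 1·145 − 2·53 = 39]
  53 = 1·39 + 14   → row D = row B − 1·row C = (14, −1, 3)   [check: −1·145 + 3·53 = 14]
  39 = 2·14 + 11   → row E = row C − 2·row D = (11, 3, −8)   [check: 3·145 − 8·53 = 11]
  14 = 1·11 + 3   → row F = row D − 1·row E = (3, −4, 11)   [check: −4·145 + 11·53 = 3]
  11 = 3·3 + 2   → row G = row E − 3·row F = (2, 15, −41)   [check: 15·145 − 41·53 = 2]
  3 = 1·2 + 1   → row H = row F − 1·row G = (1, −19, 52)   [check: −19·145 + 52·53 = 1]
  2 = 2·1 + 0   → remainder 0, stop. gcd = 1 (last nonzero row H).
The gcd is 1, so 53 is invertible mod 145. The last nonzero row gives −19·145 + 52·53 = 1, so t = 52. So 53^(−1) ≡ 52 (mod 145). Verify: 53 · 52 = 2756 ≡ 1 (mod 145). ✓

Final answer: 53^(−1) ≡ 52 (mod 145)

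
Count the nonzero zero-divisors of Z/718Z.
In Z/718Z each nonzero element is either a unit (gcd with 718 is 1) or a zero-divisor (gcd > 1). The number of units is φ(718): factorise 718 = 2 · 359, so φ(718) = (2 − 1) · (359 − 1) = 1 · 358 = 358. The nonzero elements number 718 − 1 = 717. Hence the nonzero zero-divisors number 717 − 358 = 359.

Final answer: Z/718Z has 359 nonzero zero-divisors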